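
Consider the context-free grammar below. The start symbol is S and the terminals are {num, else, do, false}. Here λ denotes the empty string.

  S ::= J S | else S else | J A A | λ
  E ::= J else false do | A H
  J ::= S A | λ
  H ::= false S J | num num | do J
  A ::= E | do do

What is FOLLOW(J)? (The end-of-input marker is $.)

FIRST(H): from H::=false S J we get {false}; from H::=num num we get {num}; from H::=do J we get {do}. So FIRST(H) = {do, false, num}.
FIRST(S): from S::=J S we get {λ, do, else}; from S::=else S else we get {else}; from S::=J A A we get {do, else}; from S::=λ we get {λ}. So FIRST(S) = {λ, do, else}.
FIRST(E): from E::=J else false do we get {do, else}; from E::=A H we get {do, else}. So FIRST(E) = {do, else}.
FIRST(A): from A::=E we get {do, else}; from A::=do do we get {do}. So FIRST(A) = {do, else}.
FIRST(J): from J::=S A we get {do, else}; from J::=λ we get {λ}. So FIRST(J) = {λ, do, else}.
FOLLOW(S) includes $ since S is the start symbol.
FOLLOW(S): in S::=J S, the suffix after S is empty (adds nothing new); in S::=else S else, S is followed by else with FIRST {else}; in J::=S A, S is followed by A with FIRST {do, else}; in H::=false S J, S is followed by J with FIRST {λ, do, else}; in H::=false S J, the suffix after S is nullable, so FOLLOW(S) ⊇ FOLLOW(H) = {$, do, else, false, num}. Thus FOLLOW(S) = {$, do, else, false, num}.
FOLLOW(E): in A::=E, the suffix after E is empty, so FOLLOW(E) ⊇ FOLLOW(A) = {$, do, else, false, num}. Thus FOLLOW(E) = {$, do, else, false, num}.
FOLLOW(H): in E::=A H, the suffix after H is empty, so FOLLOW(H) ⊇ FOLLOW(E) = {$, do, else, false, num}. Thus FOLLOW(H) = {$, do, else, false, num}.
FOLLOW(J): in S::=J S, J is followed by S with FIRST {λ, do, else}; in S::=J S, the suffix after J is nullable, so FOLLOW(J) ⊇ FOLLOW(S) = {$, do, else, false, num}; in S::=J A A, J is followed by A A with FIRST {do, else}; in E::=J else false do, J is followed by else false do with FIRST {else}; in H::=false S J, the suffix after J is empty, so FOLLOW(J) ⊇ FOLLOW(H) = {$, do, else, false, num}; in H::=do J, the suffix after J is empty, so FOLLOW(J) ⊇ FOLLOW(H) = {$, do, else, false, num}. Thus FOLLOW(J) = {$, do, else, false, num}.
FOLLOW(A): in S::=J A A (occurrence 1), A is followed by A with FIRST {do, else}; in S::=J A A (occurrence 2), the suffix after A is empty, so FOLLOW(A) ⊇ FOLLOW(S) = {$, do, else, false, num}; in E::=A H, A is followed by H with FIRST {do, false, num}; in J::=S A, the suffix after A is empty, so FOLLOW(A) ⊇ FOLLOW(J) = {$, do, else, false, num}. Thus FOLLOW(A) = {$, do, else, false, num}.

{$, do, else, false, num}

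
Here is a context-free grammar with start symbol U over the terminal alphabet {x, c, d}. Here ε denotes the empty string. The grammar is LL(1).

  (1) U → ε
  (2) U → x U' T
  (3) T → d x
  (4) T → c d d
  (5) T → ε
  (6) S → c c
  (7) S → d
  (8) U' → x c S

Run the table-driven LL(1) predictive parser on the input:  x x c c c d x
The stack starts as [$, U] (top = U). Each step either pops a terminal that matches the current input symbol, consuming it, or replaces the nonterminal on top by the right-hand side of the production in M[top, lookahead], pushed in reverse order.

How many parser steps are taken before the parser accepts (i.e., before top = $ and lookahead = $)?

step 1: stack=$ U  input=x x c c c d x $  — expand U → x U' T
step 2: stack=$ T U' x  input=x x c c c d x $  — match x
step 3: stack=$ T U'  input=x c c c d x $  — expand U' → x c S
step 4: stack=$ T S c x  input=x c c c d x $  — match x
step 5: stack=$ T S c  input=c c c d x $  — match c
step 6: stack=$ T S  input=c c d x $  — expand S → c c
step 7: stack=$ T c c  input=c c d x $  — match c
step 8: stack=$ T c  input=c d x $  — match c
step 9: stack=$ T  input=d x $  — expand T → d x
step 10: stack=$ x d  input=d x $  — match d
step 11: stack=$ x  input=x $  — match x
Accept reached after 11 steps.

11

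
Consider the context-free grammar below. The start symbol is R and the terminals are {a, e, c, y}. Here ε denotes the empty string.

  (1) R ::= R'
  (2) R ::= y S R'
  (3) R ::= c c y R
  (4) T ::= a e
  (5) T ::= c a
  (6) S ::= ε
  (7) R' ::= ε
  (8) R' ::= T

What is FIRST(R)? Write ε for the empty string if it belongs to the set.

{ε, a, c, y}

FIRST(T): from T::=a e we get {a}; from T::=c a we get {c}. So FIRST(T) = {a, c}.
FIRST(S): from S::=ε we get {ε}. So FIRST(S) = {ε}.
FIRST(R'): from R'::=ε we get {ε}; from R'::=T we get {a, c}. So FIRST(R') = {ε, a, c}.
FIRST(R): from R::=R' we get {ε, a, c}; from R::=y S R' we get {y}; from R::=c c y R we get {c}. So FIRST(R) = {ε, a, c, y}.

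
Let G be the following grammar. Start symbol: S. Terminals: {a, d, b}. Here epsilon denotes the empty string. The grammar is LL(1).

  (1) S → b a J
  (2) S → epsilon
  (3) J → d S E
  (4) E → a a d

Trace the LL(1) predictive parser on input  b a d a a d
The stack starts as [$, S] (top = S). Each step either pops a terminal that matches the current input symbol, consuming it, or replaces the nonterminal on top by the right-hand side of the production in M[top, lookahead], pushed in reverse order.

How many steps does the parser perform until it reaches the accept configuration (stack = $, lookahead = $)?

      Stack    Input          Action
   1  $ S      b a d a a d $  expand S → b a J
   2  $ J a b  b a d a a d $  match b
   3  $ J a    a d a a d $    match a
   4  $ J      d a a d $      expand J → d S E
   5  $ E S d  d a a d $      match d
   6  $ E S    a a d $        expand S → epsilon
   7  $ E      a a d $        expand E → a a d
   8  $ d a a  a a d $        match a
   9  $ d a    a d $          match a
  10  $ d      d $            match d
Accept reached after 10 steps.

10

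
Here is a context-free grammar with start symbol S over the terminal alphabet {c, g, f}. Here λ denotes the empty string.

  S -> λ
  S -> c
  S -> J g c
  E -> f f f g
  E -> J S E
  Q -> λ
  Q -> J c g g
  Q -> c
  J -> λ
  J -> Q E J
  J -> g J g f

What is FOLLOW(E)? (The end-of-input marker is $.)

{c, f, g}

FIRST(S): from S->λ we get {λ}; from S->c we get {c}; from S->J g c we get {c, f, g}. So FIRST(S) = {λ, c, f, g}.
FIRST(E): from E->f f f g we get {f}; from E->J S E we get {c, f, g}. So FIRST(E) = {c, f, g}.
FIRST(Q): from Q->λ we get {λ}; from Q->J c g g we get {c, f, g}; from Q->c we get {c}. So FIRST(Q) = {λ, c, f, g}.
FIRST(J): from J->λ we get {λ}; from J->Q E J we get {c, f, g}; from J->g J g f we get {g}. So FIRST(J) = {λ, c, f, g}.
FOLLOW(S) includes $ since S is the start symbol.
FOLLOW(S): in E->J S E, S is followed by E with FIRST {c, f, g}. Thus FOLLOW(S) = {$, c, f, g}.
FOLLOW(Q): in J->Q E J, Q is followed by E J with FIRST {c, f, g}. Thus FOLLOW(Q) = {c, f, g}.
FOLLOW(J): in S->J g c, J is followed by g c with FIRST {g}; in E->J S E, J is followed by S E with FIRST {c, f, g}; in Q->J c g g, J is followed by c g g with FIRST {c}; in J->Q E J, the suffix after J is empty (adds nothing new); in J->g J g f, J is followed by g f with FIRST {g}. Thus FOLLOW(J) = {c, f, g}.
FOLLOW(E): in E->J S E, the suffix after E is empty (adds nothing new); in J->Q E J, E is followed by J with FIRST {λ, c, f, g}; in J->Q E J, the suffix after E is nullable, so FOLLOW(E) ⊇ FOLLOW(J) = {c, f, g}. Thus FOLLOW(E) = {c, f, g}.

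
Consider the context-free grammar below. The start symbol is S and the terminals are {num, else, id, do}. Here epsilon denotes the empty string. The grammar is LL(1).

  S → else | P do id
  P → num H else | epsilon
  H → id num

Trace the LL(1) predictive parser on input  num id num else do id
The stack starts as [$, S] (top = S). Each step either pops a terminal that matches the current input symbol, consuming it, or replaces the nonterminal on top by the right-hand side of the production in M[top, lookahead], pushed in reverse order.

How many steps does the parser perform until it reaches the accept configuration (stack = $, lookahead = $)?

9

     Stack                Input                    Action
  1  $ S                  num id num else do id $  expand S → P do id
  2  $ id do P            num id num else do id $  expand P → num H else
  3  $ id do else H num   num id num else do id $  match num
  4  $ id do else H       id num else do id $      expand H → id num
  5  $ id do else num id  id num else do id $      match id
  6  $ id do else num     num else do id $         match num
  7  $ id do else         else do id $             match else
  8  $ id do              do id $                  match do
  9  $ id                 id $                     match id
Accept reached after 9 steps.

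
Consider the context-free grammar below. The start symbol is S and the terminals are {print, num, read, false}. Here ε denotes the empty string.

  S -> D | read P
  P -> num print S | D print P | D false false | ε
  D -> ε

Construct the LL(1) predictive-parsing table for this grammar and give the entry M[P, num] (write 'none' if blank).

FIRST(D): from D->ε we get {ε}. So FIRST(D) = {ε}.
FIRST(S): from S->D we get {ε}; from S->read P we get {read}. So FIRST(S) = {ε, read}.
FIRST(P): from P->num print S we get {num}; from P->D print P we get {print}; from P->D false false we get {false}; from P->ε we get {ε}. So FIRST(P) = {ε, false, num, print}.
FOLLOW(S) includes $ since S is the start symbol.
FOLLOW(S): in P->num print S, the suffix after S is empty, so FOLLOW(S) ⊇ FOLLOW(P) = {$}. Thus FOLLOW(S) = {$}.
FOLLOW(P): in S->read P, the suffix after P is empty, so FOLLOW(P) ⊇ FOLLOW(S) = {$}; in P->D print P, the suffix after P is empty (adds nothing new). Thus FOLLOW(P) = {$}.
For P -> num print S: FIRST(num print S) = {num}, so it goes in M[P, t] for t ∈ {num}.
For P -> D print P: FIRST(D print P) = {print}, so it goes in M[P, t] for t ∈ {print}.
For P -> D false false: FIRST(D false false) = {false}, so it goes in M[P, t] for t ∈ {false}.
For P -> ε: FIRST(ε) = {ε}, so it goes in M[P, t] for t ∈ {}; since ε ∈ FIRST, also for every t ∈ FOLLOW(P) = {$}.

P -> num print S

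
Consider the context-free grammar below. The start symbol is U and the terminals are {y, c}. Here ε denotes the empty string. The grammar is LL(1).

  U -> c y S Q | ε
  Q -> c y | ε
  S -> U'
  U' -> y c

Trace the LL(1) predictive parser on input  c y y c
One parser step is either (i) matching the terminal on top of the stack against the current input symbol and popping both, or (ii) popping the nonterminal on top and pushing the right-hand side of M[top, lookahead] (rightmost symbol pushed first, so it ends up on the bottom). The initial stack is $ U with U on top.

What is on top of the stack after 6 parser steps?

step 1: stack=$ U  input=c y y c $  — expand U -> c y S Q
step 2: stack=$ Q S y c  input=c y y c $  — match c
step 3: stack=$ Q S y  input=y y c $  — match y
step 4: stack=$ Q S  input=y c $  — expand S -> U'
step 5: stack=$ Q U'  input=y c $  — expand U' -> y c
step 6: stack=$ Q c y  input=y c $  — match y
Stack after step 6: $ Q c (top = c).

c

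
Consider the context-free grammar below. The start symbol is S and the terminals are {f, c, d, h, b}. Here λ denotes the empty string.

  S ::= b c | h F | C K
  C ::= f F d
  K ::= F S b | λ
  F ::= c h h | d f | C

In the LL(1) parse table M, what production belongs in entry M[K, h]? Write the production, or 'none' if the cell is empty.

FIRST(C) = {f}
FIRST(S) = {b, f, h}  (via C K)
FIRST(F) = {c, d, f}  (via C)
FIRST(K) = {λ, c, d, f}  (via F S b)
FOLLOW(S) includes $ since S is the start symbol.
FOLLOW(S): in K::=F S b, S is followed by b with FIRST {b}. Thus FOLLOW(S) = {$, b}.
FOLLOW(K): in S::=C K, the suffix after K is empty, so FOLLOW(K) ⊇ FOLLOW(S) = {$, b}. Thus FOLLOW(K) = {$, b}.
For K ::= F S b: FIRST(F S b) = {c, d, f}, so it goes in M[K, t] for t ∈ {c, d, f}.
For K ::= λ: FIRST(λ) = {λ}, so it goes in M[K, t] for t ∈ {}; since λ ∈ FIRST, also for every t ∈ FOLLOW(K) = {$, b}.
None of these place a production in M[K, h].

none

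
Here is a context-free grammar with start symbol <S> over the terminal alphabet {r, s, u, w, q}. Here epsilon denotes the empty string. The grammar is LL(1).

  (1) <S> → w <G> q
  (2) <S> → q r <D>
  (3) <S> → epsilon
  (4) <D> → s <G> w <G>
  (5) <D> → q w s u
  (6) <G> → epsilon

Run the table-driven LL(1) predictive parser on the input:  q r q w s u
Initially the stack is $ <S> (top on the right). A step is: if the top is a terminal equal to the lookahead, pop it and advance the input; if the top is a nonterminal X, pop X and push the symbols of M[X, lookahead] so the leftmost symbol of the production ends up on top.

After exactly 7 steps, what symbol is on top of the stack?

u

step 1: stack=$ <S>  input=q r q w s u $  — expand <S> → q r <D>
step 2: stack=$ <D> r q  input=q r q w s u $  — match q
step 3: stack=$ <D> r  input=r q w s u $  — match r
step 4: stack=$ <D>  input=q w s u $  — expand <D> → q w s u
step 5: stack=$ u s w q  input=q w s u $  — match q
step 6: stack=$ u s w  input=w s u $  — match w
step 7: stack=$ u s  input=s u $  — match s
Stack after step 7: $ u (top = u).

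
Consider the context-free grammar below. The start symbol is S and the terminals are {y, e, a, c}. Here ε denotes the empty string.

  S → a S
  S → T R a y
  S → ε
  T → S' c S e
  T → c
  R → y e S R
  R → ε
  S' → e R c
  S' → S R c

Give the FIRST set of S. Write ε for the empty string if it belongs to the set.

FIRST(R) = {ε, y}
FIRST(S) = {ε, a, c, e, y}  (via T R a y)
FIRST(S') = {a, c, e, y}  (via S R c)
FIRST(T) = {a, c, e, y}  (via S' c S e)

{ε, a, c, e, y}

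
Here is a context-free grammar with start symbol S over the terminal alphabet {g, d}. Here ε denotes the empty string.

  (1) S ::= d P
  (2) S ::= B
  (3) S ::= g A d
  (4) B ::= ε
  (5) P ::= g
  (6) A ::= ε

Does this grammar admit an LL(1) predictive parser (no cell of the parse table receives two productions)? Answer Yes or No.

Yes

FIRST(S) = {ε, d, g}
FIRST(B) = {ε}
FIRST(P) = {g}
FIRST(A) = {ε}
FOLLOW(S) = {$}
FOLLOW(B) = {$}
FOLLOW(P) = {$}
FOLLOW(A) = {d}
Each cell of M receives at most one production.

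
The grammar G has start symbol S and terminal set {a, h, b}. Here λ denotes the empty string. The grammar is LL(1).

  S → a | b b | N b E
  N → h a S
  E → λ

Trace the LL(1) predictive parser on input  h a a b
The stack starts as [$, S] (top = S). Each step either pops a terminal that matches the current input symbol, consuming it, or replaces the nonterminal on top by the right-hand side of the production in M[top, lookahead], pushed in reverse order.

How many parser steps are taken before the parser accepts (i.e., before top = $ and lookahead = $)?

8

     Stack        Input      Action
  1  $ S          h a a b $  expand S → N b E
  2  $ E b N      h a a b $  expand N → h a S
  3  $ E b S a h  h a a b $  match h
  4  $ E b S a    a a b $    match a
  5  $ E b S      a b $      expand S → a
  6  $ E b a      a b $      match a
  7  $ E b        b $        match b
  8  $ E          $          expand E → λ
Accept reached after 8 steps.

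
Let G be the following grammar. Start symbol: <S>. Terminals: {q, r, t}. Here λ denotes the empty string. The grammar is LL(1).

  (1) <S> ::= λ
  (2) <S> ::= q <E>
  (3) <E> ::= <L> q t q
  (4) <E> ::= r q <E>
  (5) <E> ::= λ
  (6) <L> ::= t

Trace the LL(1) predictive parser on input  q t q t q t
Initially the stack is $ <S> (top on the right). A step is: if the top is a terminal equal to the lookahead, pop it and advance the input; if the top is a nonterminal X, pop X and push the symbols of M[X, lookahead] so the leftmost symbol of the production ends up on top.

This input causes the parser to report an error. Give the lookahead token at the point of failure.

t

step 1: stack=$ <S>  input=q t q t q t $  — expand <S> ::= q <E>
step 2: stack=$ <E> q  input=q t q t q t $  — match q
step 3: stack=$ <E>  input=t q t q t $  — expand <E> ::= <L> q t q
step 4: stack=$ q t q <L>  input=t q t q t $  — expand <L> ::= t
step 5: stack=$ q t q t  input=t q t q t $  — match t
step 6: stack=$ q t q  input=q t q t $  — match q
step 7: stack=$ q t  input=t q t $  — match t
step 8: stack=$ q  input=q t $  — match q
step 9: stack=$  input=t $  — error: stack empty but input remains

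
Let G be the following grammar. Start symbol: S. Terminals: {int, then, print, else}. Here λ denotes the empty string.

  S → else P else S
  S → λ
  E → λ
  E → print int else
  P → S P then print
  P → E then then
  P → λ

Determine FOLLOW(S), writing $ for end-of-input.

{$, else, print, then}

FIRST(S): from S→else P else S we get {else}; from S→λ we get {λ}. So FIRST(S) = {λ, else}.
FIRST(E): from E→λ we get {λ}; from E→print int else we get {print}. So FIRST(E) = {λ, print}.
FIRST(P): from P→S P then print we get {else, print, then}; from P→E then then we get {print, then}; from P→λ we get {λ}. So FIRST(P) = {λ, else, print, then}.
FOLLOW(S) includes $ since S is the start symbol.
FOLLOW(S): in S→else P else S, the suffix after S is empty (adds nothing new); in P→S P then print, S is followed by P then print with FIRST {else, print, then}. Thus FOLLOW(S) = {$, else, print, then}.
FOLLOW(E): in P→E then then, E is followed by then then with FIRST {then}. Thus FOLLOW(E) = {then}.
FOLLOW(P): in S→else P else S, P is followed by else S with FIRST {else}; in P→S P then print, P is followed by then print with FIRST {then}. Thus FOLLOW(P) = {else, then}.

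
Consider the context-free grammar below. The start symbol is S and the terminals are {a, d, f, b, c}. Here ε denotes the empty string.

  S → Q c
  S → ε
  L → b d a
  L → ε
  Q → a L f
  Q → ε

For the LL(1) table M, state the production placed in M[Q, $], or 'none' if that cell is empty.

FIRST(L): from L→b d a we get {b}; from L→ε we get {ε}. So FIRST(L) = {ε, b}.
FIRST(Q): from Q→a L f we get {a}; from Q→ε we get {ε}. So FIRST(Q) = {ε, a}.
FIRST(S): from S→Q c we get {a, c}; from S→ε we get {ε}. So FIRST(S) = {ε, a, c}.
FOLLOW(S) includes $ since S is the start symbol.
FOLLOW(Q): in S→Q c, Q is followed by c with FIRST {c}. Thus FOLLOW(Q) = {c}.
For Q → a L f: FIRST(a L f) = {a}, so it goes in M[Q, t] for t ∈ {a}.
For Q → ε: FIRST(ε) = {ε}, so it goes in M[Q, t] for t ∈ {}; since ε ∈ FIRST, also for every t ∈ FOLLOW(Q) = {c}.
None of these place a production in M[Q, $].

none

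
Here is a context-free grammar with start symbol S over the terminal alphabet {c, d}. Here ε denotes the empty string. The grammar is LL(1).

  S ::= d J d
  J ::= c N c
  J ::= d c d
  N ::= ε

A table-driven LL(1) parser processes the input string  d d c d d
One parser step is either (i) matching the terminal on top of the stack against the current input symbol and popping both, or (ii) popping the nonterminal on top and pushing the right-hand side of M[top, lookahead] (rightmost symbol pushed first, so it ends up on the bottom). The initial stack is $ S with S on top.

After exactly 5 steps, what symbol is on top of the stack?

d

step 1: stack=$ S  input=d d c d d $  — expand S ::= d J d
step 2: stack=$ d J d  input=d d c d d $  — match d
step 3: stack=$ d J  input=d c d d $  — expand J ::= d c d
step 4: stack=$ d d c d  input=d c d d $  — match d
step 5: stack=$ d d c  input=c d d $  — match c
Stack after step 5: $ d d (top = d).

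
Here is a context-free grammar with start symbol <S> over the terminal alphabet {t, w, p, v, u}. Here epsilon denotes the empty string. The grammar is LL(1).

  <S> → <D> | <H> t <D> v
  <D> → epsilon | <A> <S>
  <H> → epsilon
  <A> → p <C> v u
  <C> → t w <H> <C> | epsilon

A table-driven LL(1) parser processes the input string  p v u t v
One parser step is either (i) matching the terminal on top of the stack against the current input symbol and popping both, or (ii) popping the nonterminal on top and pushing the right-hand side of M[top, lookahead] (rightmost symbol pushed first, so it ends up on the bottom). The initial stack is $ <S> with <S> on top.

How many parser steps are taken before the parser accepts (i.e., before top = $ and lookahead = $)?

step 1: stack=$ <S>  input=p v u t v $  — expand <S> → <D>
step 2: stack=$ <D>  input=p v u t v $  — expand <D> → <A> <S>
step 3: stack=$ <S> <A>  input=p v u t v $  — expand <A> → p <C> v u
step 4: stack=$ <S> u v <C> p  input=p v u t v $  — match p
step 5: stack=$ <S> u v <C>  input=v u t v $  — expand <C> → epsilon
step 6: stack=$ <S> u v  input=v u t v $  — match v
step 7: stack=$ <S> u  input=u t v $  — match u
step 8: stack=$ <S>  input=t v $  — expand <S> → <H> t <D> v
step 9: stack=$ v <D> t <H>  input=t v $  — expand <H> → epsilon
step 10: stack=$ v <D> t  input=t v $  — match t
step 11: stack=$ v <D>  input=v $  — expand <D> → epsilon
step 12: stack=$ v  input=v $  — match v
Accept reached after 12 steps.

12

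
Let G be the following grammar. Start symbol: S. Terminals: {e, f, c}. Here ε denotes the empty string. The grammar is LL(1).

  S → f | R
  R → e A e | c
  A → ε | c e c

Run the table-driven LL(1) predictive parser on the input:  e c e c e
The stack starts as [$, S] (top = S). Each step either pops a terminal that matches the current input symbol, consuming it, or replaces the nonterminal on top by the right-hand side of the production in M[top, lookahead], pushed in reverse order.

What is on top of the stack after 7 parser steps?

step 1: stack=$ S  input=e c e c e $  — expand S → R
step 2: stack=$ R  input=e c e c e $  — expand R → e A e
step 3: stack=$ e A e  input=e c e c e $  — match e
step 4: stack=$ e A  input=c e c e $  — expand A → c e c
step 5: stack=$ e c e c  input=c e c e $  — match c
step 6: stack=$ e c e  input=e c e $  — match e
step 7: stack=$ e c  input=c e $  — match c
Stack after step 7: $ e (top = e).

e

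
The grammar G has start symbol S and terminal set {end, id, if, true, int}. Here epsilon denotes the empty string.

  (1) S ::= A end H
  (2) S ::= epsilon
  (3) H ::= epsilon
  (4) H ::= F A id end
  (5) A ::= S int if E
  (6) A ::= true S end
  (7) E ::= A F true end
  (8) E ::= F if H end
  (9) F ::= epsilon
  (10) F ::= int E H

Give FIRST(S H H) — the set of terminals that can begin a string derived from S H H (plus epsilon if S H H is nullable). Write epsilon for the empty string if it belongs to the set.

{epsilon, int, true}

FIRST(F): from F::=epsilon we get {epsilon}; from F::=int E H we get {int}. So FIRST(F) = {epsilon, int}.
FIRST(S): from S::=A end H we get {int, true}; from S::=epsilon we get {epsilon}. So FIRST(S) = {epsilon, int, true}.
FIRST(A): from A::=S int if E we get {int, true}; from A::=true S end we get {true}. So FIRST(A) = {int, true}.
FIRST(H): from H::=epsilon we get {epsilon}; from H::=F A id end we get {int, true}. So FIRST(H) = {epsilon, int, true}.
FIRST(E): from E::=A F true end we get {int, true}; from E::=F if H end we get {if, int}. So FIRST(E) = {if, int, true}.
FIRST(S H H): take FIRST of each symbol in turn, carrying on past any symbol whose FIRST contains epsilon; result {epsilon, int, true}.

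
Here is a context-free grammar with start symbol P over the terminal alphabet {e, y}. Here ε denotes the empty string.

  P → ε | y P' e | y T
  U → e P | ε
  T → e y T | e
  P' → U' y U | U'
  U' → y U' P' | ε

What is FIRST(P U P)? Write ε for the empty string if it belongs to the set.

{ε, e, y}

FIRST(P) = {ε, y}
FIRST(U) = {ε, e}
FIRST(T) = {e}
FIRST(U') = {ε, y}
FIRST(P') = {ε, y}  (via U' y U, U')
FIRST(P U P): take FIRST of each symbol in turn, carrying on past any symbol whose FIRST contains ε; result {ε, e, y}.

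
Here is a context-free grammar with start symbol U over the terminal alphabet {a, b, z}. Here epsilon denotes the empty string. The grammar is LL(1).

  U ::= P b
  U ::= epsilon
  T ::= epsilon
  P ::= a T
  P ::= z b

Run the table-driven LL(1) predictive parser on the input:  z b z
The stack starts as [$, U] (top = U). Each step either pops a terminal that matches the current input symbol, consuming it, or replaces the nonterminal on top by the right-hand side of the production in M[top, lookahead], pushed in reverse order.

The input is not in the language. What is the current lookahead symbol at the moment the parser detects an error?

step 1: stack=$ U  input=z b z $  — expand U ::= P b
step 2: stack=$ b P  input=z b z $  — expand P ::= z b
step 3: stack=$ b b z  input=z b z $  — match z
step 4: stack=$ b b  input=b z $  — match b
step 5: stack=$ b  input=z $  — error: top is terminal b but lookahead is z

z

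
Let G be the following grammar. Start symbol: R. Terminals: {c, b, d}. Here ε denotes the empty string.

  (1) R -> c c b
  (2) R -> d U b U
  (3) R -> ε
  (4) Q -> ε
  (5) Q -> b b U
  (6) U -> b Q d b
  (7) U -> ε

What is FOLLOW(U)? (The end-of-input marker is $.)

{$, b, d}

FIRST(R): from R->c c b we get {c}; from R->d U b U we get {d}; from R->ε we get {ε}. So FIRST(R) = {ε, c, d}.
FIRST(Q): from Q->ε we get {ε}; from Q->b b U we get {b}. So FIRST(Q) = {ε, b}.
FIRST(U): from U->b Q d b we get {b}; from U->ε we get {ε}. So FIRST(U) = {ε, b}.
FOLLOW(R) includes $ since R is the start symbol.
FOLLOW(R): R appears on no right-hand side. Thus FOLLOW(R) = {$}.
FOLLOW(Q): in U->b Q d b, Q is followed by d b with FIRST {d}. Thus FOLLOW(Q) = {d}.
FOLLOW(U): in R->d U b U (occurrence 1), U is followed by b U with FIRST {b}; in R->d U b U (occurrence 2), the suffix after U is empty, so FOLLOW(U) ⊇ FOLLOW(R) = {$}; in Q->b b U, the suffix after U is empty, so FOLLOW(U) ⊇ FOLLOW(Q) = {d}. Thus FOLLOW(U) = {$, b, d}.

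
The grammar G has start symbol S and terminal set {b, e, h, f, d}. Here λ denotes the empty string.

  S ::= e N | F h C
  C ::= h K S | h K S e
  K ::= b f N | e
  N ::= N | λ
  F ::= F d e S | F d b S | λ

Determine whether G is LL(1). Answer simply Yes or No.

No

FIRST(S) = {d, e, h}
FIRST(C) = {h}
FIRST(K) = {b, e}
FIRST(N) = {λ}
FIRST(F) = {λ, d}
FOLLOW(S) = {$, d, e, h}
FOLLOW(C) = {$, d, e, h}
FOLLOW(K) = {d, e, h}
FOLLOW(N) = {$, d, e, h}
FOLLOW(F) = {d, h}
Cell M[C, h] receives both C ::= h K S and C ::= h K S e — the grammar is not LL(1).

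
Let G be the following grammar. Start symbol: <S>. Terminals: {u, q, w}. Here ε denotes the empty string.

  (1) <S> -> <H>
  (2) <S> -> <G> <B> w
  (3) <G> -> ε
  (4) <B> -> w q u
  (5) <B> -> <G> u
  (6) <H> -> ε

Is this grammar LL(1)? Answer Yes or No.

FIRST(<S>) = {ε, u, w}
FIRST(<G>) = {ε}
FIRST(<B>) = {u, w}
FIRST(<H>) = {ε}
FOLLOW(<S>) = {$}
FOLLOW(<G>) = {u, w}
FOLLOW(<B>) = {w}
FOLLOW(<H>) = {$}
Each cell of M receives at most one production.

Yes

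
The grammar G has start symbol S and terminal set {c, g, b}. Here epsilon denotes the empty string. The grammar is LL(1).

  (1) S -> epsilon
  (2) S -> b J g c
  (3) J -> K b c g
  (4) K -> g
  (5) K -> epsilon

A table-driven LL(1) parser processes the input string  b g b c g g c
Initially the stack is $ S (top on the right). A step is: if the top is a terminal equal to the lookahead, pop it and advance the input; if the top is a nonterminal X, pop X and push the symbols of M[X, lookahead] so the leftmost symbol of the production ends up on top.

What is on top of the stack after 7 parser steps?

step 1: stack=$ S  input=b g b c g g c $  — expand S -> b J g c
step 2: stack=$ c g J b  input=b g b c g g c $  — match b
step 3: stack=$ c g J  input=g b c g g c $  — expand J -> K b c g
step 4: stack=$ c g g c b K  input=g b c g g c $  — expand K -> g
step 5: stack=$ c g g c b g  input=g b c g g c $  — match g
step 6: stack=$ c g g c b  input=b c g g c $  — match b
step 7: stack=$ c g g c  input=c g g c $  — match c
Stack after step 7: $ c g g (top = g).

g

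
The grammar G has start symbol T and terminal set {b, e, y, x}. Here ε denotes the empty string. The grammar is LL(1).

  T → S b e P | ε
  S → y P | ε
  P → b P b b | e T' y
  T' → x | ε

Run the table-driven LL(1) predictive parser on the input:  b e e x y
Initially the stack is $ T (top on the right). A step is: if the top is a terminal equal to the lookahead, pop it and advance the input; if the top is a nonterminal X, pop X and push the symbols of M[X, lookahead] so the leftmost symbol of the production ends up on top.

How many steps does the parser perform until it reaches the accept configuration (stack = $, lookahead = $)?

     Stack      Input        Action
  1  $ T        b e e x y $  expand T → S b e P
  2  $ P e b S  b e e x y $  expand S → ε
  3  $ P e b    b e e x y $  match b
  4  $ P e      e e x y $    match e
  5  $ P        e x y $      expand P → e T' y
  6  $ y T' e   e x y $      match e
  7  $ y T'     x y $        expand T' → x
  8  $ y x      x y $        match x
  9  $ y        y $          match y
Accept reached after 9 steps.

9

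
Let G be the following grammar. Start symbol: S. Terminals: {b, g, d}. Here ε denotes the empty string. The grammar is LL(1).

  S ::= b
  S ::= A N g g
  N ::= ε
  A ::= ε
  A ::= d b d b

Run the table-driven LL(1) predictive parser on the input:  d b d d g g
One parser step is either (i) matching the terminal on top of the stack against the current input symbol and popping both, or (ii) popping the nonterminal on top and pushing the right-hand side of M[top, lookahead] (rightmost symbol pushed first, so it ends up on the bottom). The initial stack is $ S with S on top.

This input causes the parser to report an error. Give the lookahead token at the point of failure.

     Stack            Input          Action
  1  $ S              d b d d g g $  expand S ::= A N g g
  2  $ g g N A        d b d d g g $  expand A ::= d b d b
  3  $ g g N b d b d  d b d d g g $  match d
  4  $ g g N b d b    b d d g g $    match b
  5  $ g g N b d      d d g g $      match d
  6  $ g g N b        d g g $        error: top is terminal b but lookahead is d

d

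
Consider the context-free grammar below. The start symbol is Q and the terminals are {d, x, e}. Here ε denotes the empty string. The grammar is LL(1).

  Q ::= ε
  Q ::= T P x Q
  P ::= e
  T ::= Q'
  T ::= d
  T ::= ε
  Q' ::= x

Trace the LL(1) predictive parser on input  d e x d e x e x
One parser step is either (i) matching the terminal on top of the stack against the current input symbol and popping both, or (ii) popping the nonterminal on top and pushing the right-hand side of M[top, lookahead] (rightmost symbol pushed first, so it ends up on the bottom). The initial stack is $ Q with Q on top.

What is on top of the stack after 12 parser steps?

      Stack      Input              Action
   1  $ Q        d e x d e x e x $  expand Q ::= T P x Q
   2  $ Q x P T  d e x d e x e x $  expand T ::= d
   3  $ Q x P d  d e x d e x e x $  match d
   4  $ Q x P    e x d e x e x $    expand P ::= e
   5  $ Q x e    e x d e x e x $    match e
   6  $ Q x      x d e x e x $      match x
   7  $ Q        d e x e x $        expand Q ::= T P x Q
   8  $ Q x P T  d e x e x $        expand T ::= d
   9  $ Q x P d  d e x e x $        match d
  10  $ Q x P    e x e x $          expand P ::= e
  11  $ Q x e    e x e x $          match e
  12  $ Q x      x e x $            match x
Stack after step 12: $ Q (top = Q).

Q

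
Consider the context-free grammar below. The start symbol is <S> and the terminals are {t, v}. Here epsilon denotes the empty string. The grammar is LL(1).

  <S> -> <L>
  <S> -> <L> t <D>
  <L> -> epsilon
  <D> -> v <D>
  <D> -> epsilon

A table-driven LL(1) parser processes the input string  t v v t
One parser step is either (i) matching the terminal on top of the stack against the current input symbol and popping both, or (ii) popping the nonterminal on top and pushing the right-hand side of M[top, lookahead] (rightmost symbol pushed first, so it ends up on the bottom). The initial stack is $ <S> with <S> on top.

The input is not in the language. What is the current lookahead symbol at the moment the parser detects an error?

     Stack        Input      Action
  1  $ <S>        t v v t $  expand <S> -> <L> t <D>
  2  $ <D> t <L>  t v v t $  expand <L> -> epsilon
  3  $ <D> t      t v v t $  match t
  4  $ <D>        v v t $    expand <D> -> v <D>
  5  $ <D> v      v v t $    match v
  6  $ <D>        v t $      expand <D> -> v <D>
  7  $ <D> v      v t $      match v
  8  $ <D>        t $        error: M[<D>, t] is empty

t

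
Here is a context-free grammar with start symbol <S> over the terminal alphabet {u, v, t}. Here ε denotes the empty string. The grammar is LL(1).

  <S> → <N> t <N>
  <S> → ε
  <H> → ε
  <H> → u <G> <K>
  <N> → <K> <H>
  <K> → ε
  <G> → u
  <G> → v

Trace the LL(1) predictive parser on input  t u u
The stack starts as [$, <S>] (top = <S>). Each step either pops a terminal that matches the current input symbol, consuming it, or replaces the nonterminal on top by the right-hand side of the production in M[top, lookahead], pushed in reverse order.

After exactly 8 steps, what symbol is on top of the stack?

u

step 1: stack=$ <S>  input=t u u $  — expand <S> → <N> t <N>
step 2: stack=$ <N> t <N>  input=t u u $  — expand <N> → <K> <H>
step 3: stack=$ <N> t <H> <K>  input=t u u $  — expand <K> → ε
step 4: stack=$ <N> t <H>  input=t u u $  — expand <H> → ε
step 5: stack=$ <N> t  input=t u u $  — match t
step 6: stack=$ <N>  input=u u $  — expand <N> → <K> <H>
step 7: stack=$ <H> <K>  input=u u $  — expand <K> → ε
step 8: stack=$ <H>  input=u u $  — expand <H> → u <G> <K>
Stack after step 8: $ <K> <G> u (top = u).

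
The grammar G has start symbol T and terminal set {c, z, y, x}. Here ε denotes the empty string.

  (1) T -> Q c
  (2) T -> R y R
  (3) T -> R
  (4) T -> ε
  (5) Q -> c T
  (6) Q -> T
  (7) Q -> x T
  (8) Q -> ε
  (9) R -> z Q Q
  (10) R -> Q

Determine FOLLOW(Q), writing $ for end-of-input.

{$, c, x, y, z}

FIRST(T) = {ε, c, x, y, z}  (via Q c, R y R, R)
FIRST(Q) = {ε, c, x, y, z}  (via T)
FIRST(R) = {ε, c, x, y, z}  (via Q)
FOLLOW(T) includes $ since T is the start symbol.
FOLLOW(T): in Q->c T, the suffix after T is empty, so FOLLOW(T) ⊇ FOLLOW(Q) = {$, c, x, y, z}; in Q->T, the suffix after T is empty, so FOLLOW(T) ⊇ FOLLOW(Q) = {$, c, x, y, z}; in Q->x T, the suffix after T is empty, so FOLLOW(T) ⊇ FOLLOW(Q) = {$, c, x, y, z}. Thus FOLLOW(T) = {$, c, x, y, z}.
FOLLOW(R): in T->R y R (occurrence 1), R is followed by y R with FIRST {y}; in T->R y R (occurrence 2), the suffix after R is empty, so FOLLOW(R) ⊇ FOLLOW(T) = {$, c, x, y, z}; in T->R, the suffix after R is empty, so FOLLOW(R) ⊇ FOLLOW(T) = {$, c, x, y, z}. Thus FOLLOW(R) = {$, c, x, y, z}.
FOLLOW(Q): in T->Q c, Q is followed by c with FIRST {c}; in R->z Q Q (occurrence 1), Q is followed by Q with FIRST {ε, c, x, y, z}; in R->z Q Q (occurrence 1), the suffix after Q is nullable, so FOLLOW(Q) ⊇ FOLLOW(R) = {$, c, x, y, z}; in R->z Q Q (occurrence 2), the suffix after Q is empty, so FOLLOW(Q) ⊇ FOLLOW(R) = {$, c, x, y, z}; in R->Q, the suffix after Q is empty, so FOLLOW(Q) ⊇ FOLLOW(R) = {$, c, x, y, z}. Thus FOLLOW(Q) = {$, c, x, y, z}.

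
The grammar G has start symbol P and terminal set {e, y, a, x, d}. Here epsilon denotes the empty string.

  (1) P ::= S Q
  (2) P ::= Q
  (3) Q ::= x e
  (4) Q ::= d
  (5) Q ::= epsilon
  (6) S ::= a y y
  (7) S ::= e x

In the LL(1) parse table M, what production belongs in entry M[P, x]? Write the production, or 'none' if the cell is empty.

P ::= Q

FIRST(Q) = {epsilon, d, x}
FIRST(S) = {a, e}
FIRST(P) = {epsilon, a, d, e, x}  (via S Q, Q)
FOLLOW(P) includes $ since P is the start symbol.
FOLLOW(P): P appears on no right-hand side. Thus FOLLOW(P) = {$}.
For P ::= S Q: FIRST(S Q) = {a, e}, so it goes in M[P, t] for t ∈ {a, e}.
For P ::= Q: FIRST(Q) = {epsilon, d, x}, so it goes in M[P, t] for t ∈ {d, x}; since epsilon ∈ FIRST, also for every t ∈ FOLLOW(P) = {$}.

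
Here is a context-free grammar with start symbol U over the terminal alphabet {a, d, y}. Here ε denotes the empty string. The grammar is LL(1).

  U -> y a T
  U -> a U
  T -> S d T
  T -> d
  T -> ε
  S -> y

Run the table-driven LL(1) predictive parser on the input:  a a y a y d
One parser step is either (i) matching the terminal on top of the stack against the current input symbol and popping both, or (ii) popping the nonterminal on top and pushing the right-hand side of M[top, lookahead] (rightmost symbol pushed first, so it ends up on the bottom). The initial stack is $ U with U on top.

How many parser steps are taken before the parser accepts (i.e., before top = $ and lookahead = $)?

12

      Stack    Input          Action
   1  $ U      a a y a y d $  expand U -> a U
   2  $ U a    a a y a y d $  match a
   3  $ U      a y a y d $    expand U -> a U
   4  $ U a    a y a y d $    match a
   5  $ U      y a y d $      expand U -> y a T
   6  $ T a y  y a y d $      match y
   7  $ T a    a y d $        match a
   8  $ T      y d $          expand T -> S d T
   9  $ T d S  y d $          expand S -> y
  10  $ T d y  y d $          match y
  11  $ T d    d $            match d
  12  $ T      $              expand T -> ε
Accept reached after 12 steps.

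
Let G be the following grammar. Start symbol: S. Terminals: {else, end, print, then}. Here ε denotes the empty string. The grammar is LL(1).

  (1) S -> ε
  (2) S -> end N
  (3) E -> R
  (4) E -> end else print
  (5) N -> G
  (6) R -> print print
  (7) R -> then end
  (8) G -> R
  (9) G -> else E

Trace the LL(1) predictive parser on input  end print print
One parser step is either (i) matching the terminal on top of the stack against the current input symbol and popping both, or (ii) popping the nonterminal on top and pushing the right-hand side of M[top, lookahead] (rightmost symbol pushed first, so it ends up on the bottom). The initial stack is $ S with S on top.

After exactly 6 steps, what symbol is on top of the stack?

print

step 1: stack=$ S  input=end print print $  — expand S -> end N
step 2: stack=$ N end  input=end print print $  — match end
step 3: stack=$ N  input=print print $  — expand N -> G
step 4: stack=$ G  input=print print $  — expand G -> R
step 5: stack=$ R  input=print print $  — expand R -> print print
step 6: stack=$ print print  input=print print $  — match print
Stack after step 6: $ print (top = print).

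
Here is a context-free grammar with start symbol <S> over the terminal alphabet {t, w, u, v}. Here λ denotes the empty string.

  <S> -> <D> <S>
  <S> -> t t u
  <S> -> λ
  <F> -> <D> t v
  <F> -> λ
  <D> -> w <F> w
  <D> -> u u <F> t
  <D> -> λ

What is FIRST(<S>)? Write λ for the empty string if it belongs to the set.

FIRST(<D>): from <D>->w <F> w we get {w}; from <D>->u u <F> t we get {u}; from <D>->λ we get {λ}. So FIRST(<D>) = {λ, u, w}.
FIRST(<S>): from <S>-><D> <S> we get {λ, t, u, w}; from <S>->t t u we get {t}; from <S>->λ we get {λ}. So FIRST(<S>) = {λ, t, u, w}.
FIRST(<F>): from <F>-><D> t v we get {t, u, w}; from <F>->λ we get {λ}. So FIRST(<F>) = {λ, t, u, w}.

{λ, t, u, w}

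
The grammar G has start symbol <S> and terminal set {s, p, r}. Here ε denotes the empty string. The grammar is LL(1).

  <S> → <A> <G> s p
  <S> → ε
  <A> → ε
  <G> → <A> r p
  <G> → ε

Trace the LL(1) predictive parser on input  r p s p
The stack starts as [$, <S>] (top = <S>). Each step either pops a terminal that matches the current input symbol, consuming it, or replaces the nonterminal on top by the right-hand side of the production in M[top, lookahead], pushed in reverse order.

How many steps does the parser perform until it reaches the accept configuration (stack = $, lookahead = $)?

8

     Stack          Input      Action
  1  $ <S>          r p s p $  expand <S> → <A> <G> s p
  2  $ p s <G> <A>  r p s p $  expand <A> → ε
  3  $ p s <G>      r p s p $  expand <G> → <A> r p
  4  $ p s p r <A>  r p s p $  expand <A> → ε
  5  $ p s p r      r p s p $  match r
  6  $ p s p        p s p $    match p
  7  $ p s          s p $      match s
  8  $ p            p $        match p
Accept reached after 8 steps.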